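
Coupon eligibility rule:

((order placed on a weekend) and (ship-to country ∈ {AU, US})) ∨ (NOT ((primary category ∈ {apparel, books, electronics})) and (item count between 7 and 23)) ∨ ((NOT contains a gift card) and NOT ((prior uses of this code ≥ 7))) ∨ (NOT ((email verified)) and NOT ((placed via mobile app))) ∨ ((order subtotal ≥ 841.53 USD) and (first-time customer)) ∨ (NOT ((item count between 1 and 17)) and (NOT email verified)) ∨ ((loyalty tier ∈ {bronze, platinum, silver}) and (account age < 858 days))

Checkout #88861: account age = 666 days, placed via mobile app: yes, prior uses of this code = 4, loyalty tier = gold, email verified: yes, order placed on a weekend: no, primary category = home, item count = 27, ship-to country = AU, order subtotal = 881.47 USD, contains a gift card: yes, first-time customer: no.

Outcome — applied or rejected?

Atomic conditions:
  order placed on a weekend: no → false
  ship-to country ∈ {AU, US}: AU is in the set → true
  primary category ∈ {apparel, books, electronics}: home is not in the set → false
  item count between 7 and 23: 27 in [7, 23] is false
  NOT contains a gift card: yes → false
  prior uses of this code ≥ 7: 4 ≥ 7 is false
  email verified: yes → true
  placed via mobile app: yes → true
  order subtotal ≥ 841.53 USD: 881.47 ≥ 841.53 is true
  first-time customer: no → false
  item count between 1 and 17: 27 in [1, 17] is false
  NOT email verified: yes → false
  loyalty tier ∈ {bronze, platinum, silver}: gold is not in the set → false
  account age < 858 days: 666 < 858 is true
Combine:
[1] false AND true = false
[2.1] NOT false = true
[2] true AND false = false
[3.2] NOT false = true
[3] false AND true = false
[4.1] NOT true = false
[4.2] NOT true = false
[4] false AND false = false
[5] true AND false = false
[6.1] NOT false = true
[6] true AND false = false
[7] false AND true = false
[root] false OR false OR false OR false OR false OR false OR false = false
Overall: false → rejected

Rejected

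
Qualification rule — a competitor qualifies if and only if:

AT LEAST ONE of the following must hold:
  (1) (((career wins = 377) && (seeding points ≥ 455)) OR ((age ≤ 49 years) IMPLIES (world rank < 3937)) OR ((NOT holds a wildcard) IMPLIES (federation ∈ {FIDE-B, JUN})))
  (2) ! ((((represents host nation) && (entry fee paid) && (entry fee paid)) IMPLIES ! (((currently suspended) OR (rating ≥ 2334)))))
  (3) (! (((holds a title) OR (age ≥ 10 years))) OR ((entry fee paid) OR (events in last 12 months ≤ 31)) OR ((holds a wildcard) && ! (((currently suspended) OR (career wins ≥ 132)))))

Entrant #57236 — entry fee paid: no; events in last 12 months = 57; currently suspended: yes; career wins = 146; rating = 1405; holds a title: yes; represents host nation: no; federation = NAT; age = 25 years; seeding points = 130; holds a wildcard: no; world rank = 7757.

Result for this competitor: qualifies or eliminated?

Atomic conditions:
  career wins = 377: 146 == 377 is false
  seeding points ≥ 455: 130 ≥ 455 is false
  age ≤ 49 years: 25 ≤ 49 is true
  world rank < 3937: 7757 < 3937 is false
  NOT holds a wildcard: no → true
  federation ∈ {FIDE-B, JUN}: NAT is not in the set → false
  represents host nation: no → false
  entry fee paid: no → false
  currently suspended: yes → true
  rating ≥ 2334: 1405 ≥ 2334 is false
  holds a title: yes → true
  age ≥ 10 years: 25 ≥ 10 is true
  events in last 12 months ≤ 31: 57 ≤ 31 is false
  holds a wildcard: no → false
  career wins ≥ 132: 146 ≥ 132 is true
Combine:
[1.1] false AND false = false
[1.2] true → false = false
[1.3] true → false = false
[1] false OR false OR false = false
[2.1.1] false AND false AND false = false
[2.1.2.1] true OR false = true
[2.1.2] NOT true = false
[2.1] false → false (antecedent false ⇒ implication holds) = true
[2] NOT true = false
[3.1.1] true OR true = true
[3.1] NOT true = false
[3.2] false OR false = false
[3.3.2.1] true OR true = true
[3.3.2] NOT true = false
[3.3] false AND false = false
[3] false OR false OR false = false
[root] false OR false OR false = false
Overall: false → eliminated

Eliminated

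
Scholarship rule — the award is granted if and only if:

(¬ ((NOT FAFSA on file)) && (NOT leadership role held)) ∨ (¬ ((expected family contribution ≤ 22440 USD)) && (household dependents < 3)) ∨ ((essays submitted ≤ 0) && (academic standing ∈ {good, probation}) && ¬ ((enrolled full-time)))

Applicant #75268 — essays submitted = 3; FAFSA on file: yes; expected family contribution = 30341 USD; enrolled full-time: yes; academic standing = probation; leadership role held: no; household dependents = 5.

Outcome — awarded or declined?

Atomic conditions:
  NOT FAFSA on file: yes → false
  NOT leadership role held: no → true
  expected family contribution ≤ 22440 USD: 30341 ≤ 22440 is false
  household dependents < 3: 5 < 3 is false
  essays submitted ≤ 0: 3 ≤ 0 is false
  academic standing ∈ {good, probation}: probation is in the set → true
  enrolled full-time: yes → true
Combine:
[1.1] NOT false = true
[1] true AND true = true
[2.1] NOT false = true
[2] true AND false = false
[3.3] NOT true = false
[3] false AND true AND false = false
[root] true OR false OR false = true
Overall: true → awarded

Awarded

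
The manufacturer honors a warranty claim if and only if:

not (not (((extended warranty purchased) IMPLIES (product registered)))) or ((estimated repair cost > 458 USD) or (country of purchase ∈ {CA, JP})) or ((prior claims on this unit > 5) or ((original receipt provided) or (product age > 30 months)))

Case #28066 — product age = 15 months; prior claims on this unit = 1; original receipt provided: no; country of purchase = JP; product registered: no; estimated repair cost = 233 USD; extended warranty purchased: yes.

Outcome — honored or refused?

Honored

Atomic conditions:
  extended warranty purchased: yes → true
  product registered: no → false
  estimated repair cost > 458 USD: 233 > 458 is false
  country of purchase ∈ {CA, JP}: JP is in the set → true
  prior claims on this unit > 5: 1 > 5 is false
  original receipt provided: no → false
  product age > 30 months: 15 > 30 is false
Combine:
[1.1.1] true → false = false
[1.1] NOT false = true
[1] NOT true = false
[2] false OR true = true
[3.2] false OR false = false
[3] false OR false = false
[root] false OR true OR false = true
Overall: true → honored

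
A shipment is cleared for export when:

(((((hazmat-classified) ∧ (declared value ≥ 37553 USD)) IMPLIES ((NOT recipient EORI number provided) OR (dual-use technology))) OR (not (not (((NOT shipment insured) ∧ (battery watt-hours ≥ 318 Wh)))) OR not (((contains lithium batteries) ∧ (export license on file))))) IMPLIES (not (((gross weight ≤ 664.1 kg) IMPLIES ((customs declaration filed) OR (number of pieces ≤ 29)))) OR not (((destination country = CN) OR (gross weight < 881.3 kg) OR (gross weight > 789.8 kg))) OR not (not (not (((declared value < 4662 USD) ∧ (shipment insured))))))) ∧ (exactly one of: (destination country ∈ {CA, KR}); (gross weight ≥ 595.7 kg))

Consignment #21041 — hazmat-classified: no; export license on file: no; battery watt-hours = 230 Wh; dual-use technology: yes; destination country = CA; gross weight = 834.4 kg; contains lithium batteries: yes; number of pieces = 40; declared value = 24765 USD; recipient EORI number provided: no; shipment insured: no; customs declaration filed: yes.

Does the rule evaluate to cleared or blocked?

Atomic conditions:
  hazmat-classified: no → false
  declared value ≥ 37553 USD: 24765 ≥ 37553 is false
  NOT recipient EORI number provided: no → true
  dual-use technology: yes → true
  NOT shipment insured: no → true
  battery watt-hours ≥ 318 Wh: 230 ≥ 318 is false
  contains lithium batteries: yes → true
  export license on file: no → false
  gross weight ≤ 664.1 kg: 834.4 ≤ 664.1 is false
  customs declaration filed: yes → true
  number of pieces ≤ 29: 40 ≤ 29 is false
  destination country = CN: CA == CN is false
  gross weight < 881.3 kg: 834.4 < 881.3 is true
  gross weight > 789.8 kg: 834.4 > 789.8 is true
  declared value < 4662 USD: 24765 < 4662 is false
  shipment insured: no → false
  destination country ∈ {CA, KR}: CA is in the set → true
  gross weight ≥ 595.7 kg: 834.4 ≥ 595.7 is true
Combine:
[1.1.1.1] false AND false = false
[1.1.1.2] true OR true = true
[1.1.1] false → true (antecedent false ⇒ implication holds) = true
[1.1.2.1.1.1] true AND false = false
[1.1.2.1.1] NOT false = true
[1.1.2.1] NOT true = false
[1.1.2.2.1] true AND false = false
[1.1.2.2] NOT false = true
[1.1.2] false OR true = true
[1.1] true OR true = true
[1.2.1.1.2] true OR false = true
[1.2.1.1] false → true (antecedent false ⇒ implication holds) = true
[1.2.1] NOT true = false
[1.2.2.1] false OR true OR true = true
[1.2.2] NOT true = false
[1.2.3.1.1.1] false AND false = false
[1.2.3.1.1] NOT false = true
[1.2.3.1] NOT true = false
[1.2.3] NOT false = true
[1.2] false OR false OR true = true
[1] true → true = true
[2] exactly-one(true, true) = false
[root] true AND false = false
Overall: false → blocked

Blocked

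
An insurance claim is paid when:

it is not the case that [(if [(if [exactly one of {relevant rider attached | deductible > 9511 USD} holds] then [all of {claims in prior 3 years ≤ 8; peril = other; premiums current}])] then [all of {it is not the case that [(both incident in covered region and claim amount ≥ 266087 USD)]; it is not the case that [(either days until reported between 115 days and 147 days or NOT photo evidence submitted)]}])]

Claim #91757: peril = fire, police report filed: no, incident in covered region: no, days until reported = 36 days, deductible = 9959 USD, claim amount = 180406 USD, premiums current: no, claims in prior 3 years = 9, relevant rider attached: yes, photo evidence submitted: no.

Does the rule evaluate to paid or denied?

Paid

Atomic conditions:
  relevant rider attached: yes → true
  deductible > 9511 USD: 9959 > 9511 is true
  claims in prior 3 years ≤ 8: 9 ≤ 8 is false
  peril = other: fire == other is false
  premiums current: no → false
  incident in covered region: no → false
  claim amount ≥ 266087 USD: 180406 ≥ 266087 is false
  days until reported between 115 days and 147 days: 36 in [115, 147] is false
  NOT photo evidence submitted: no → true
Combine:
[1.1.1] exactly-one(true, true) = false
[1.1.2] false AND false AND false = false
[1.1] false → false (antecedent false ⇒ implication holds) = true
[1.2.1.1] false AND false = false
[1.2.1] NOT false = true
[1.2.2.1] false OR true = true
[1.2.2] NOT true = false
[1.2] true AND false = false
[1] true → false = false
[root] NOT false = true
Overall: true → paid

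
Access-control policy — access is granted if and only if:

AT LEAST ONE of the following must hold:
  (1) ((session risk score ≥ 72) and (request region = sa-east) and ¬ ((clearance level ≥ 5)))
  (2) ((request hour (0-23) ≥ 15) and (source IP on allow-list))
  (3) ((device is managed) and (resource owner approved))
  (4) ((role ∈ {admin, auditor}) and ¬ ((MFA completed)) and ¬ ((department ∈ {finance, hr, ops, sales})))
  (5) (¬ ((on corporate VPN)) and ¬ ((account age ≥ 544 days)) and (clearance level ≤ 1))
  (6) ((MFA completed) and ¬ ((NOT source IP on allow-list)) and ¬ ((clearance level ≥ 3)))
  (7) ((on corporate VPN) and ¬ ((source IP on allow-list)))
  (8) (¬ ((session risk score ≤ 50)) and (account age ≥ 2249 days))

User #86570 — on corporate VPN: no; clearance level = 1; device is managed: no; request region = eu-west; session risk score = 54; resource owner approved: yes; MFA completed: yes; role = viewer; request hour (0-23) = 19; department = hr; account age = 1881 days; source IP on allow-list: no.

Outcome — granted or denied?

Atomic conditions:
  session risk score ≥ 72: 54 ≥ 72 is false
  request region = sa-east: eu-west == sa-east is false
  clearance level ≥ 5: 1 ≥ 5 is false
  request hour (0-23) ≥ 15: 19 ≥ 15 is true
  source IP on allow-list: no → false
  device is managed: no → false
  resource owner approved: yes → true
  role ∈ {admin, auditor}: viewer is not in the set → false
  MFA completed: yes → true
  department ∈ {finance, hr, ops, sales}: hr is in the set → true
  on corporate VPN: no → false
  account age ≥ 544 days: 1881 ≥ 544 is true
  clearance level ≤ 1: 1 ≤ 1 is true
  NOT source IP on allow-list: no → true
  clearance level ≥ 3: 1 ≥ 3 is false
  session risk score ≤ 50: 54 ≤ 50 is false
  account age ≥ 2249 days: 1881 ≥ 2249 is false
Combine:
[1.3] NOT false = true
[1] false AND false AND true = false
[2] true AND false = false
[3] false AND true = false
[4.2] NOT true = false
[4.3] NOT true = false
[4] false AND false AND false = false
[5.1] NOT false = true
[5.2] NOT true = false
[5] true AND false AND true = false
[6.2] NOT true = false
[6.3] NOT false = true
[6] true AND false AND true = false
[7.2] NOT false = true
[7] false AND true = false
[8.1] NOT false = true
[8] true AND false = false
[root] false OR false OR false OR false OR false OR false OR false OR false = false
Overall: false → denied

Denied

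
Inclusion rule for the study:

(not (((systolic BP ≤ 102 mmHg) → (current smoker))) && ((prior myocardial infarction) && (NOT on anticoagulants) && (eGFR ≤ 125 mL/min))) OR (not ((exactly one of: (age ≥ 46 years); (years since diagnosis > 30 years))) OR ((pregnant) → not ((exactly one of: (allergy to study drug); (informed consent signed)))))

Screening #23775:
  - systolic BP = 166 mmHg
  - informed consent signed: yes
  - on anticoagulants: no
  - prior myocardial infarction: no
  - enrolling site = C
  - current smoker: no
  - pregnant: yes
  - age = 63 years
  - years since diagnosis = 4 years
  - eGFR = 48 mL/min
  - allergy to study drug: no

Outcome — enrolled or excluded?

Excluded

Atomic conditions:
  systolic BP ≤ 102 mmHg: 166 ≤ 102 is false
  current smoker: no → false
  prior myocardial infarction: no → false
  NOT on anticoagulants: no → true
  eGFR ≤ 125 mL/min: 48 ≤ 125 is true
  age ≥ 46 years: 63 ≥ 46 is true
  years since diagnosis > 30 years: 4 > 30 is false
  pregnant: yes → true
  allergy to study drug: no → false
  informed consent signed: yes → true
Combine:
[1.1.1] false → false (antecedent false ⇒ implication holds) = true
[1.1] NOT true = false
[1.2] false AND true AND true = false
[1] false AND false = false
[2.1.1] exactly-one(true, false) = true
[2.1] NOT true = false
[2.2.2.1] exactly-one(false, true) = true
[2.2.2] NOT true = false
[2.2] true → false = false
[2] false OR false = false
[root] false OR false = false
Overall: false → excluded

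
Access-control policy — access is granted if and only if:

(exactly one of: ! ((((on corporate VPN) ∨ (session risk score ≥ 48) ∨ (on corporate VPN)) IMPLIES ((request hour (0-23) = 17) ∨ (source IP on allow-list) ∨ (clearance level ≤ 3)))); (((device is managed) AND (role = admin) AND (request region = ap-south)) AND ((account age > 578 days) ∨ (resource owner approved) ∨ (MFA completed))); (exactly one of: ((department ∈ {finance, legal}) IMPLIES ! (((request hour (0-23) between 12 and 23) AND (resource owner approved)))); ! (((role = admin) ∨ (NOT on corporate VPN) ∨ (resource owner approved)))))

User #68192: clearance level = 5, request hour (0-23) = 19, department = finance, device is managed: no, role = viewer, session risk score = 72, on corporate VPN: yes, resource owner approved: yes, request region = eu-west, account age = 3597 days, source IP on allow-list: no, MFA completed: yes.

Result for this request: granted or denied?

Atomic conditions:
  on corporate VPN: yes → true
  session risk score ≥ 48: 72 ≥ 48 is true
  request hour (0-23) = 17: 19 == 17 is false
  source IP on allow-list: no → false
  clearance level ≤ 3: 5 ≤ 3 is false
  device is managed: no → false
  role = admin: viewer == admin is false
  request region = ap-south: eu-west == ap-south is false
  account age > 578 days: 3597 > 578 is true
  resource owner approved: yes → true
  MFA completed: yes → true
  department ∈ {finance, legal}: finance is in the set → true
  request hour (0-23) between 12 and 23: 19 in [12, 23] is true
  NOT on corporate VPN: yes → false
Combine:
[1.1.1] true OR true OR true = true
[1.1.2] false OR false OR false = false
[1.1] true → false = false
[1] NOT false = true
[2.1] false AND false AND false = false
[2.2] true OR true OR true = true
[2] false AND true = false
[3.1.2.1] true AND true = true
[3.1.2] NOT true = false
[3.1] true → false = false
[3.2.1] false OR false OR true = true
[3.2] NOT true = false
[3] exactly-one(false, false) = false
[root] exactly-one(true, false, false) = true
Overall: true → granted

Granted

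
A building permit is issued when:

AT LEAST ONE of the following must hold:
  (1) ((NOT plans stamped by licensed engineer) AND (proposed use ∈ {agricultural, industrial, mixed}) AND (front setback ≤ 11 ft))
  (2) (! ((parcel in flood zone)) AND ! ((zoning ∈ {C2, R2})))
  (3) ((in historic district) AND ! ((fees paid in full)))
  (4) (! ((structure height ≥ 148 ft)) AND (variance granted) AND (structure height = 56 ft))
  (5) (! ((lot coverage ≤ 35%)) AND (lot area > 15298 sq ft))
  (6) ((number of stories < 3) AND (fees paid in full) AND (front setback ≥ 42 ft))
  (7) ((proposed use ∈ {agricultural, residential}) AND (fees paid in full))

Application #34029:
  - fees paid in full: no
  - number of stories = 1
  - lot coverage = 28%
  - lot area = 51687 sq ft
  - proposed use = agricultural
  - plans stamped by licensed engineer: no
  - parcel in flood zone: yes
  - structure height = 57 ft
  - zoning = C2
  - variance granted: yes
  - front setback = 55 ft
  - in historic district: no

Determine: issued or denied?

Denied

Atomic conditions:
  NOT plans stamped by licensed engineer: no → true
  proposed use ∈ {agricultural, industrial, mixed}: agricultural is in the set → true
  front setback ≤ 11 ft: 55 ≤ 11 is false
  parcel in flood zone: yes → true
  zoning ∈ {C2, R2}: C2 is in the set → true
  in historic district: no → false
  fees paid in full: no → false
  structure height ≥ 148 ft: 57 ≥ 148 is false
  variance granted: yes → true
  structure height = 56 ft: 57 == 56 is false
  lot coverage ≤ 35%: 28 ≤ 35 is true
  lot area > 15298 sq ft: 51687 > 15298 is true
  number of stories < 3: 1 < 3 is true
  front setback ≥ 42 ft: 55 ≥ 42 is true
  proposed use ∈ {agricultural, residential}: agricultural is in the set → true
Combine:
[1] true AND true AND false = false
[2.1] NOT true = false
[2.2] NOT true = false
[2] false AND false = false
[3.2] NOT false = true
[3] false AND true = false
[4.1] NOT false = true
[4] true AND true AND false = false
[5.1] NOT true = false
[5] false AND true = false
[6] true AND false AND true = false
[7] true AND false = false
[root] false OR false OR false OR false OR false OR false OR false = false
Overall: false → denied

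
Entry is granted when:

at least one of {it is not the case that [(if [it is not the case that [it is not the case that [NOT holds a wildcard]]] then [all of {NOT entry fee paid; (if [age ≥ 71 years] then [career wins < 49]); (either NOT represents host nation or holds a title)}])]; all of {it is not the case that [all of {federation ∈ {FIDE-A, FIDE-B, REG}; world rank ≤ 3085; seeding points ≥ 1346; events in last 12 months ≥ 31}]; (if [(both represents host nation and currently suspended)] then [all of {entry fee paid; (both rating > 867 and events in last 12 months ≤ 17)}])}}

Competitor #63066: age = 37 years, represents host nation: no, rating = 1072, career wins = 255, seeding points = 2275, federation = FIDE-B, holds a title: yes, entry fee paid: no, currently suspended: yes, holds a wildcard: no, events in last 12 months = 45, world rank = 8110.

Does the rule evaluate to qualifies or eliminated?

Atomic conditions:
  NOT holds a wildcard: no → true
  NOT entry fee paid: no → true
  age ≥ 71 years: 37 ≥ 71 is false
  career wins < 49: 255 < 49 is false
  NOT represents host nation: no → true
  holds a title: yes → true
  federation ∈ {FIDE-A, FIDE-B, REG}: FIDE-B is in the set → true
  world rank ≤ 3085: 8110 ≤ 3085 is false
  seeding points ≥ 1346: 2275 ≥ 1346 is true
  events in last 12 months ≥ 31: 45 ≥ 31 is true
  represents host nation: no → false
  currently suspended: yes → true
  entry fee paid: no → false
  rating > 867: 1072 > 867 is true
  events in last 12 months ≤ 17: 45 ≤ 17 is false
Combine:
[1.1.1.1] NOT true = false
[1.1.1] NOT false = true
[1.1.2.2] false → false (antecedent false ⇒ implication holds) = true
[1.1.2.3] true OR true = true
[1.1.2] true AND true AND true = true
[1.1] true → true = true
[1] NOT true = false
[2.1.1] true AND false AND true AND true = false
[2.1] NOT false = true
[2.2.1] false AND true = false
[2.2.2.2] true AND false = false
[2.2.2] false AND false = false
[2.2] false → false (antecedent false ⇒ implication holds) = true
[2] true AND true = true
[root] false OR true = true
Overall: true → qualifies

Qualifies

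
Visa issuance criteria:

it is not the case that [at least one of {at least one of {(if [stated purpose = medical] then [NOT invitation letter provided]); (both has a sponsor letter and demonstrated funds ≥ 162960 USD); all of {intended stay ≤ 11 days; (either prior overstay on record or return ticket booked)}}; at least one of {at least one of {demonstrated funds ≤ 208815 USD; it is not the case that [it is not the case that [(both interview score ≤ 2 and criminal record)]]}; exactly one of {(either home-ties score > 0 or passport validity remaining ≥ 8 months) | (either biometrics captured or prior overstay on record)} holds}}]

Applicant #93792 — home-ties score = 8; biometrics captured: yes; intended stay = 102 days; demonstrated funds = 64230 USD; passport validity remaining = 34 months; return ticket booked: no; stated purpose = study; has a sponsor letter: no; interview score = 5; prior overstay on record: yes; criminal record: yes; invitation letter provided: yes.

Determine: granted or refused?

Refused

Atomic conditions:
  stated purpose = medical: study == medical is false
  NOT invitation letter provided: yes → false
  has a sponsor letter: no → false
  demonstrated funds ≥ 162960 USD: 64230 ≥ 162960 is false
  intended stay ≤ 11 days: 102 ≤ 11 is false
  prior overstay on record: yes → true
  return ticket booked: no → false
  demonstrated funds ≤ 208815 USD: 64230 ≤ 208815 is true
  interview score ≤ 2: 5 ≤ 2 is false
  criminal record: yes → true
  home-ties score > 0: 8 > 0 is true
  passport validity remaining ≥ 8 months: 34 ≥ 8 is true
  biometrics captured: yes → true
Combine:
[1.1.1] false → false (antecedent false ⇒ implication holds) = true
[1.1.2] false AND false = false
[1.1.3.2] true OR false = true
[1.1.3] false AND true = false
[1.1] true OR false OR false = true
[1.2.1.2.1.1] false AND true = false
[1.2.1.2.1] NOT false = true
[1.2.1.2] NOT true = false
[1.2.1] true OR false = true
[1.2.2.1] true OR true = true
[1.2.2.2] true OR true = true
[1.2.2] exactly-one(true, true) = false
[1.2] true OR false = true
[1] true OR true = true
[root] NOT true = false
Overall: false → refused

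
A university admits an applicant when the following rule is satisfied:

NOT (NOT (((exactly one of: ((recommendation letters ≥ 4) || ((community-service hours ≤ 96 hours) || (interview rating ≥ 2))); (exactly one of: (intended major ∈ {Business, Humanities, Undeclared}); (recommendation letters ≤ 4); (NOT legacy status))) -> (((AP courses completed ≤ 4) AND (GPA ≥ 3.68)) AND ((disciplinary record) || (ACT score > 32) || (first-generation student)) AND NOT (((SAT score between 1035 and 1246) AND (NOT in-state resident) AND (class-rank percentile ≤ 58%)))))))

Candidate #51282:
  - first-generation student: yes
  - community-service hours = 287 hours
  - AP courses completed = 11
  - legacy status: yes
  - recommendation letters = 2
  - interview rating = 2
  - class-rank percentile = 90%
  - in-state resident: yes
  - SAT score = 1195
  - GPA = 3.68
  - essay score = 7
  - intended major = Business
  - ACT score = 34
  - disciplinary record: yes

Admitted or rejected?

Atomic conditions:
  recommendation letters ≥ 4: 2 ≥ 4 is false
  community-service hours ≤ 96 hours: 287 ≤ 96 is false
  interview rating ≥ 2: 2 ≥ 2 is true
  intended major ∈ {Business, Humanities, Undeclared}: Business is in the set → true
  recommendation letters ≤ 4: 2 ≤ 4 is true
  NOT legacy status: yes → false
  AP courses completed ≤ 4: 11 ≤ 4 is false
  GPA ≥ 3.68: 3.68 ≥ 3.68 is true
  disciplinary record: yes → true
  ACT score > 32: 34 > 32 is true
  first-generation student: yes → true
  SAT score between 1035 and 1246: 1195 in [1035, 1246] is true
  NOT in-state resident: yes → false
  class-rank percentile ≤ 58%: 90 ≤ 58 is false
Combine:
[1.1.1.1.2] false OR true = true
[1.1.1.1] false OR true = true
[1.1.1.2] exactly-one(true, true, false) = false
[1.1.1] exactly-one(true, false) = true
[1.1.2.1] false AND true = false
[1.1.2.2] true OR true OR true = true
[1.1.2.3.1] true AND false AND false = false
[1.1.2.3] NOT false = true
[1.1.2] false AND true AND true = false
[1.1] true → false = false
[1] NOT false = true
[root] NOT true = false
Overall: false → rejected

Rejected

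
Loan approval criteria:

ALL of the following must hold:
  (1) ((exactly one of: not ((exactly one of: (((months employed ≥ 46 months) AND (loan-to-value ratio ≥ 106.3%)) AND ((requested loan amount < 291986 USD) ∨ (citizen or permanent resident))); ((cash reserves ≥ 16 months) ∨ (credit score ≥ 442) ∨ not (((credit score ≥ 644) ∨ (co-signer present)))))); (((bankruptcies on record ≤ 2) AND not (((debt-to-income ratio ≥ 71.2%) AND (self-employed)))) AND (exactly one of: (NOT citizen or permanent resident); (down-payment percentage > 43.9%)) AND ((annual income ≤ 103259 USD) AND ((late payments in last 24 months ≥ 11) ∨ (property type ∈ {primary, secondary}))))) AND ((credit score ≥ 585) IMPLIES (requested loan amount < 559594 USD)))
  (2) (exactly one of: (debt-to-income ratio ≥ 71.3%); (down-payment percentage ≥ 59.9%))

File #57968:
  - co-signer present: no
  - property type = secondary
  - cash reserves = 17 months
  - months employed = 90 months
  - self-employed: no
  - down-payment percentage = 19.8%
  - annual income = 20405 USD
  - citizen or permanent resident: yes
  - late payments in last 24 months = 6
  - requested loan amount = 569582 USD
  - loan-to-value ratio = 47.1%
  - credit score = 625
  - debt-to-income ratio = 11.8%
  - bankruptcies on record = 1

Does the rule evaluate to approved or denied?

Denied

Atomic conditions:
  months employed ≥ 46 months: 90 ≥ 46 is true
  loan-to-value ratio ≥ 106.3%: 47.1 ≥ 106.3 is false
  requested loan amount < 291986 USD: 569582 < 291986 is false
  citizen or permanent resident: yes → true
  cash reserves ≥ 16 months: 17 ≥ 16 is true
  credit score ≥ 442: 625 ≥ 442 is true
  credit score ≥ 644: 625 ≥ 644 is false
  co-signer present: no → false
  bankruptcies on record ≤ 2: 1 ≤ 2 is true
  debt-to-income ratio ≥ 71.2%: 11.8 ≥ 71.2 is false
  self-employed: no → false
  NOT citizen or permanent resident: yes → false
  down-payment percentage > 43.9%: 19.8 > 43.9 is false
  annual income ≤ 103259 USD: 20405 ≤ 103259 is true
  late payments in last 24 months ≥ 11: 6 ≥ 11 is false
  property type ∈ {primary, secondary}: secondary is in the set → true
  credit score ≥ 585: 625 ≥ 585 is true
  requested loan amount < 559594 USD: 569582 < 559594 is false
  debt-to-income ratio ≥ 71.3%: 11.8 ≥ 71.3 is false
  down-payment percentage ≥ 59.9%: 19.8 ≥ 59.9 is false
Combine:
[1.1.1.1.1.1] true AND false = false
[1.1.1.1.1.2] false OR true = true
[1.1.1.1.1] false AND true = false
[1.1.1.1.2.3.1] false OR false = false
[1.1.1.1.2.3] NOT false = true
[1.1.1.1.2] true OR true OR true = true
[1.1.1.1] exactly-one(false, true) = true
[1.1.1] NOT true = false
[1.1.2.1.2.1] false AND false = false
[1.1.2.1.2] NOT false = true
[1.1.2.1] true AND true = true
[1.1.2.2] exactly-one(false, false) = false
[1.1.2.3.2] false OR true = true
[1.1.2.3] true AND true = true
[1.1.2] true AND false AND true = false
[1.1] exactly-one(false, false) = false
[1.2] true → false = false
[1] false AND false = false
[2] exactly-one(false, false) = false
[root] false AND false = false
Overall: false → denied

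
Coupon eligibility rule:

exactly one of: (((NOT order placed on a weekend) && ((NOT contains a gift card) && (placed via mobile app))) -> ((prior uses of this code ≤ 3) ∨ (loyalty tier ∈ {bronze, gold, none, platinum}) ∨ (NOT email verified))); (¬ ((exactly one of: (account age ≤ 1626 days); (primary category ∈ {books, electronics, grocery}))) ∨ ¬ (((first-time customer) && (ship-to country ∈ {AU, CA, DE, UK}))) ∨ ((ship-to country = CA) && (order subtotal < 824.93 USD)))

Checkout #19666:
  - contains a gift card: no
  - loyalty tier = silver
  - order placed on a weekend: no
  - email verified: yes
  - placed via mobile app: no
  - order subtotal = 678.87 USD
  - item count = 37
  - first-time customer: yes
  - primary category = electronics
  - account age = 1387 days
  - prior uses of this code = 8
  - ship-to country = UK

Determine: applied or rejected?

Atomic conditions:
  NOT order placed on a weekend: no → true
  NOT contains a gift card: no → true
  placed via mobile app: no → false
  prior uses of this code ≤ 3: 8 ≤ 3 is false
  loyalty tier ∈ {bronze, gold, none, platinum}: silver is not in the set → false
  NOT email verified: yes → false
  account age ≤ 1626 days: 1387 ≤ 1626 is true
  primary category ∈ {books, electronics, grocery}: electronics is in the set → true
  first-time customer: yes → true
  ship-to country ∈ {AU, CA, DE, UK}: UK is in the set → true
  ship-to country = CA: UK == CA is false
  order subtotal < 824.93 USD: 678.87 < 824.93 is true
Combine:
[1.1.2] true AND false = false
[1.1] true AND false = false
[1.2] false OR false OR false = false
[1] false → false (antecedent false ⇒ implication holds) = true
[2.1.1] exactly-one(true, true) = false
[2.1] NOT false = true
[2.2.1] true AND true = true
[2.2] NOT true = false
[2.3] false AND true = false
[2] true OR false OR false = true
[root] exactly-one(true, true) = false
Overall: false → rejected

Rejected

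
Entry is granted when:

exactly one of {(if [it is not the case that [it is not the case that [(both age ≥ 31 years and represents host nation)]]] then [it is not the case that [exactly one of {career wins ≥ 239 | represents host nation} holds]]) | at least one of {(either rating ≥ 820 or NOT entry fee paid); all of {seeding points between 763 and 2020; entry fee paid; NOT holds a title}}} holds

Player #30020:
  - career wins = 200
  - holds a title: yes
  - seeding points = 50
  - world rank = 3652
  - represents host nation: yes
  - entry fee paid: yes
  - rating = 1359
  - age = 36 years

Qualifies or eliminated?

Atomic conditions:
  age ≥ 31 years: 36 ≥ 31 is true
  represents host nation: yes → true
  career wins ≥ 239: 200 ≥ 239 is false
  rating ≥ 820: 1359 ≥ 820 is true
  NOT entry fee paid: yes → false
  seeding points between 763 and 2020: 50 in [763, 2020] is false
  entry fee paid: yes → true
  NOT holds a title: yes → false
Combine:
[1.1.1.1] true AND true = true
[1.1.1] NOT true = false
[1.1] NOT false = true
[1.2.1] exactly-one(false, true) = true
[1.2] NOT true = false
[1] true → false = false
[2.1] true OR false = true
[2.2] false AND true AND false = false
[2] true OR false = true
[root] exactly-one(false, true) = true
Overall: true → qualifies

Qualifies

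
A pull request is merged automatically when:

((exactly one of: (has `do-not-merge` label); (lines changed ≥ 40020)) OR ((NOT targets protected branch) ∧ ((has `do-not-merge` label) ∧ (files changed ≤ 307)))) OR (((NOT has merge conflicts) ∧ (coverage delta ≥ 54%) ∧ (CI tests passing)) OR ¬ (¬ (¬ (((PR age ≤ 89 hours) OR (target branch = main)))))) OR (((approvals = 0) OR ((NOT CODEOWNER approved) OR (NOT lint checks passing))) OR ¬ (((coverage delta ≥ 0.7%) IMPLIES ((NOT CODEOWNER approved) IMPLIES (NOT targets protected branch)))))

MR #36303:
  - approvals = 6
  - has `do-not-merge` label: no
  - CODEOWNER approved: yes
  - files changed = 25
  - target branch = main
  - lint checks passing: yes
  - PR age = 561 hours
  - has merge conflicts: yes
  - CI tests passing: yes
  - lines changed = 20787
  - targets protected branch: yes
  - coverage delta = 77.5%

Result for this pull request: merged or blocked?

Atomic conditions:
  has `do-not-merge` label: no → false
  lines changed ≥ 40020: 20787 ≥ 40020 is false
  NOT targets protected branch: yes → false
  files changed ≤ 307: 25 ≤ 307 is true
  NOT has merge conflicts: yes → false
  coverage delta ≥ 54%: 77.5 ≥ 54 is true
  CI tests passing: yes → true
  PR age ≤ 89 hours: 561 ≤ 89 is false
  target branch = main: main == main is true
  approvals = 0: 6 == 0 is false
  NOT CODEOWNER approved: yes → false
  NOT lint checks passing: yes → false
  coverage delta ≥ 0.7%: 77.5 ≥ 0.7 is true
Combine:
[1.1] exactly-one(false, false) = false
[1.2.2] false AND true = false
[1.2] false AND false = false
[1] false OR false = false
[2.1] false AND true AND true = false
[2.2.1.1.1] false OR true = true
[2.2.1.1] NOT true = false
[2.2.1] NOT false = true
[2.2] NOT true = false
[2] false OR false = false
[3.1.2] false OR false = false
[3.1] false OR false = false
[3.2.1.2] false → false (antecedent false ⇒ implication holds) = true
[3.2.1] true → true = true
[3.2] NOT true = false
[3] false OR false = false
[root] false OR false OR false = false
Overall: false → blocked

Blocked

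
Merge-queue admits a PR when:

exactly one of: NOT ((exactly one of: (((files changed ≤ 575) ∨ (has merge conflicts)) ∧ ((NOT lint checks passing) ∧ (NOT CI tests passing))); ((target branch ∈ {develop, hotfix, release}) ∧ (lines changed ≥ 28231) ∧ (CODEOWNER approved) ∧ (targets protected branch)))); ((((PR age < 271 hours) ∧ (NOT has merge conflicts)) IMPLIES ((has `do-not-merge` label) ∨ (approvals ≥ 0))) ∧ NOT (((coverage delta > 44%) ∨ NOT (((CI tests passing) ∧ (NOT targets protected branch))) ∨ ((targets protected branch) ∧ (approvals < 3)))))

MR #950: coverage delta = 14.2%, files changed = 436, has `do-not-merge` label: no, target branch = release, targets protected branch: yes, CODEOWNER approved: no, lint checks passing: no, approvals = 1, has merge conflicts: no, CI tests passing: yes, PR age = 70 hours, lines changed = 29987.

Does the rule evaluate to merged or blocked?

Merged

Atomic conditions:
  files changed ≤ 575: 436 ≤ 575 is true
  has merge conflicts: no → false
  NOT lint checks passing: no → true
  NOT CI tests passing: yes → false
  target branch ∈ {develop, hotfix, release}: release is in the set → true
  lines changed ≥ 28231: 29987 ≥ 28231 is true
  CODEOWNER approved: no → false
  targets protected branch: yes → true
  PR age < 271 hours: 70 < 271 is true
  NOT has merge conflicts: no → true
  has `do-not-merge` label: no → false
  approvals ≥ 0: 1 ≥ 0 is true
  coverage delta > 44%: 14.2 > 44 is false
  CI tests passing: yes → true
  NOT targets protected branch: yes → false
  approvals < 3: 1 < 3 is true
Combine:
[1.1.1.1] true OR false = true
[1.1.1.2] true AND false = false
[1.1.1] true AND false = false
[1.1.2] true AND true AND false AND true = false
[1.1] exactly-one(false, false) = false
[1] NOT false = true
[2.1.1] true AND true = true
[2.1.2] false OR true = true
[2.1] true → true = true
[2.2.1.2.1] true AND false = false
[2.2.1.2] NOT false = true
[2.2.1.3] true AND true = true
[2.2.1] false OR true OR true = true
[2.2] NOT true = false
[2] true AND false = false
[root] exactly-one(true, false) = true
Overall: true → merged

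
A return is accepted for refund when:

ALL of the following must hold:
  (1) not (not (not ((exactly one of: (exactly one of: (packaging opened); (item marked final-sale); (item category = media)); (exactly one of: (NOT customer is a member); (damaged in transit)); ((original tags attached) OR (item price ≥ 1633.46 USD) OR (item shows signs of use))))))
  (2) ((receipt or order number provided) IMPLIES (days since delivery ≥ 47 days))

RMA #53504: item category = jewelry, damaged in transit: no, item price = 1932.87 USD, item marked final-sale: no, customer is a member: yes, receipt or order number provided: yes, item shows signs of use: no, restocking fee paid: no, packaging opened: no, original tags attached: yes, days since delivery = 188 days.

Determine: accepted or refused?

Atomic conditions:
  packaging opened: no → false
  item marked final-sale: no → false
  item category = media: jewelry == media is false
  NOT customer is a member: yes → false
  damaged in transit: no → false
  original tags attached: yes → true
  item price ≥ 1633.46 USD: 1932.87 ≥ 1633.46 is true
  item shows signs of use: no → false
  receipt or order number provided: yes → true
  days since delivery ≥ 47 days: 188 ≥ 47 is true
Combine:
[1.1.1.1.1] exactly-one(false, false, false) = false
[1.1.1.1.2] exactly-one(false, false) = false
[1.1.1.1.3] true OR true OR false = true
[1.1.1.1] exactly-one(false, false, true) = true
[1.1.1] NOT true = false
[1.1] NOT false = true
[1] NOT true = false
[2] true → true = true
[root] false AND true = false
Overall: false → refused

Refused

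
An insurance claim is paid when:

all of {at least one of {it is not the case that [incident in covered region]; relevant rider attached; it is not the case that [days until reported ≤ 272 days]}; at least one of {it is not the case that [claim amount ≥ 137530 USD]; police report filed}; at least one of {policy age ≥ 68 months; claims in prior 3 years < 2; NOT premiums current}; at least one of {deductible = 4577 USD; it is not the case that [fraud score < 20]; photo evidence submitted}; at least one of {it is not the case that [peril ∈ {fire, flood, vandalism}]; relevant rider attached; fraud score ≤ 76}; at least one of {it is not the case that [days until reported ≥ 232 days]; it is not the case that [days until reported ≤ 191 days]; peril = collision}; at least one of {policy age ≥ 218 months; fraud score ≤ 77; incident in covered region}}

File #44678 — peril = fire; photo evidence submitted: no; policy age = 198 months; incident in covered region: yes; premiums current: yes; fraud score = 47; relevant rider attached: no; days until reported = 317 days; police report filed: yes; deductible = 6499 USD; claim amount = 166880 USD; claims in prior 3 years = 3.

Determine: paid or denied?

Atomic conditions:
  incident in covered region: yes → true
  relevant rider attached: no → false
  days until reported ≤ 272 days: 317 ≤ 272 is false
  claim amount ≥ 137530 USD: 166880 ≥ 137530 is true
  police report filed: yes → true
  policy age ≥ 68 months: 198 ≥ 68 is true
  claims in prior 3 years < 2: 3 < 2 is false
  NOT premiums current: yes → false
  deductible = 4577 USD: 6499 == 4577 is false
  fraud score < 20: 47 < 20 is false
  photo evidence submitted: no → false
  peril ∈ {fire, flood, vandalism}: fire is in the set → true
  fraud score ≤ 76: 47 ≤ 76 is true
  days until reported ≥ 232 days: 317 ≥ 232 is true
  days until reported ≤ 191 days: 317 ≤ 191 is false
  peril = collision: fire == collision is false
  policy age ≥ 218 months: 198 ≥ 218 is false
  fraud score ≤ 77: 47 ≤ 77 is true
Combine:
[1.1] NOT true = false
[1.3] NOT false = true
[1] false OR false OR true = true
[2.1] NOT true = false
[2] false OR true = true
[3] true OR false OR false = true
[4.2] NOT false = true
[4] false OR true OR false = true
[5.1] NOT true = false
[5] false OR false OR true = true
[6.1] NOT true = false
[6.2] NOT false = true
[6] false OR true OR false = true
[7] false OR true OR true = true
[root] true AND true AND true AND true AND true AND true AND true = true
Overall: true → paid

Paid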